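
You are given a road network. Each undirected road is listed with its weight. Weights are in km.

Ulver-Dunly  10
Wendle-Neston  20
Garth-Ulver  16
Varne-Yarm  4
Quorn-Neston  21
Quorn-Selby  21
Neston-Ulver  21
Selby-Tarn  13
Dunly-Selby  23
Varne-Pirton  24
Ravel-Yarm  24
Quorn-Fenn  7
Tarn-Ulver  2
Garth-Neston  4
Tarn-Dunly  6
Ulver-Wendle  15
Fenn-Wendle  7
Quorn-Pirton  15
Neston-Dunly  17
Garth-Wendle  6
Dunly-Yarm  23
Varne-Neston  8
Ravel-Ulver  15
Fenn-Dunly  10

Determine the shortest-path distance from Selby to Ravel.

30 km

Compare a few routes:
Selby → Tarn → Ulver → Ravel: 13+2+15 = 30
Selby → Tarn → Dunly → Ulver → Ravel: 13+6+10+15 = 44
Cheapest is Selby → Tarn → Ulver → Ravel at 30 km.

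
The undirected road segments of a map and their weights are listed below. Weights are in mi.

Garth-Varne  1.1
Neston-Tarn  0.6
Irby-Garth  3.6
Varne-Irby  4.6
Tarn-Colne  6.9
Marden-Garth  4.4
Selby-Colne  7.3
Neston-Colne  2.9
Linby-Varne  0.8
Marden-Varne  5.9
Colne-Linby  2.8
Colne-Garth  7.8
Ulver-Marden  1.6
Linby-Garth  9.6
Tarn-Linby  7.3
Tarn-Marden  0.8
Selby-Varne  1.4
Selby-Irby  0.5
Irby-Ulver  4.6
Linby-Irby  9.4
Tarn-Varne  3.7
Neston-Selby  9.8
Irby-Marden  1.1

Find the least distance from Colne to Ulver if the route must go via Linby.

8.2 mi

Best Colne to Linby: Colne–Linby costing 2.8
Shortest Linby→Ulver: Linby–Varne–Selby–Irby–Marden–Ulver = 5.4
Total via Linby: 2.8 + 5.4 = 8.2 mi.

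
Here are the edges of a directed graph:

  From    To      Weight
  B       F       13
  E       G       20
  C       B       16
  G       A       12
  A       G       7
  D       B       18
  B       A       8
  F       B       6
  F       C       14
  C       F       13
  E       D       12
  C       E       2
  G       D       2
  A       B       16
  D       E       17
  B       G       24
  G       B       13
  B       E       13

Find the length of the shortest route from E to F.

Shortest distances from E:
E: 0
D: 12  (via E)
G: 20  (via E)
B: 30  (via D)
A: 32  (via G)
F: 43  (via B)
Shortest route: E–D–B–F = 43.

43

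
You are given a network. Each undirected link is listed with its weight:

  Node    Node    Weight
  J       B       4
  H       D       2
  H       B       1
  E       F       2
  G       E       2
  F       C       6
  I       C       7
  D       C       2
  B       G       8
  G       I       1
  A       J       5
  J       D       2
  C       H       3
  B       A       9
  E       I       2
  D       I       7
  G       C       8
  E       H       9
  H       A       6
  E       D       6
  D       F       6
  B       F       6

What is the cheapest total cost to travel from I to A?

14

Enumerating some paths:
I → D → H → A: 7+2+6 = 15
I → C → D → J → A: 7+2+2+5 = 16
I → D → J → A: 7+2+5 = 14
I → E → D → J → A: 2+6+2+5 = 15
Cheapest is I → D → J → A at 14.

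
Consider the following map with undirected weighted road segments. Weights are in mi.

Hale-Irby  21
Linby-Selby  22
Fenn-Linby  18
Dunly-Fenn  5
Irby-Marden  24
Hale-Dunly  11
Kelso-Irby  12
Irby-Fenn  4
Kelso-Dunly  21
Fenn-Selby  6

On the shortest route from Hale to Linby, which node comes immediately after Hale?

Enumerating some paths:
Hale → Irby → Fenn → Linby: 21+4+18 = 43
Hale → Dunly → Fenn → Linby: 11+5+18 = 34
Hale → Dunly → Fenn → Selby → Linby: 11+5+6+22 = 44
Cheapest is Hale → Dunly → Fenn → Linby at 34 mi.
So from Hale the first move is to Dunly.

Dunly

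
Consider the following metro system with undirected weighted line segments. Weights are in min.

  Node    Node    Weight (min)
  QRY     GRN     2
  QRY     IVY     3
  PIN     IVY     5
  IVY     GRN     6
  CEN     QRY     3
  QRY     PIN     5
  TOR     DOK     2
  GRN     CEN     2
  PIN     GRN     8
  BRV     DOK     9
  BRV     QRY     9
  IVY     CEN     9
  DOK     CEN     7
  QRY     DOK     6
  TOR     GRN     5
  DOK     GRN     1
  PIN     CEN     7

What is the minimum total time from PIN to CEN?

Candidate routes:
PIN - GRN - CEN: 8+2 = 10
PIN - QRY - GRN - CEN: 5+2+2 = 9
PIN - CEN: 7 = 7
PIN - QRY - CEN: 5+3 = 8
Cheapest is PIN - CEN at 7 min.

7 min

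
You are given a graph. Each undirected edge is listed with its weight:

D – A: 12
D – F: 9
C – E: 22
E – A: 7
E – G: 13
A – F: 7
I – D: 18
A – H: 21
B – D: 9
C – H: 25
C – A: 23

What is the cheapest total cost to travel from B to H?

42

Running Dijkstra from B:
B: 0
D: 9  (via B)
F: 18  (via D)
A: 21  (via D)
I: 27  (via D)
E: 28  (via A)
G: 41  (via E)
H: 42  (via A)
Shortest route: B–D–A–H = 42.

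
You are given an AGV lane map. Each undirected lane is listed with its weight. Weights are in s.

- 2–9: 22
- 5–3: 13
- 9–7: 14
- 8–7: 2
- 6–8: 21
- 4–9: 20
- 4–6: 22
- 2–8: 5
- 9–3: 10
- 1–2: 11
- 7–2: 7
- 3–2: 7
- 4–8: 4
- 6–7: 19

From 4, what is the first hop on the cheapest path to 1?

8

Enumerating some paths:
4–9–3–2–1: 20+10+7+11 = 48
4–8–2–1: 4+5+11 = 20
4–8–7–2–1: 4+2+7+11 = 24
4–8–7–9–3–2–1: 4+2+14+10+7+11 = 48
Cheapest is 4–8–2–1 at 20 s.
So from 4 the first move is to 8.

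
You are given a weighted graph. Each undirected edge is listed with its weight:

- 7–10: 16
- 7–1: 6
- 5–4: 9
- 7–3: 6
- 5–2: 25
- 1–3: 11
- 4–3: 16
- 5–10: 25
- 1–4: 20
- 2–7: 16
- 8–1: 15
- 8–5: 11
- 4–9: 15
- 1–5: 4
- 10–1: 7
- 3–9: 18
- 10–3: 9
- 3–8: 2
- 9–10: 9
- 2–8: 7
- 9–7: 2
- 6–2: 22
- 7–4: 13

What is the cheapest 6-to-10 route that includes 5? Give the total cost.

Shortest 6→5: 6–2–8–5 = 40
Best 5 to 10: 5–1–10 costing 11
Total via 5: 40 + 11 = 51.

51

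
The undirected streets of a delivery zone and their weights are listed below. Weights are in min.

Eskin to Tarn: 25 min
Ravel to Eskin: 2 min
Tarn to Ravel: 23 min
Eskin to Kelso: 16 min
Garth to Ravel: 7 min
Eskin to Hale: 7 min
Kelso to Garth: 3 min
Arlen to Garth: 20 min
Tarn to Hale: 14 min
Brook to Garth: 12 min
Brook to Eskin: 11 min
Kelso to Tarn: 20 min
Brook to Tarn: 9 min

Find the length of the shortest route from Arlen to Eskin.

Settle nodes by increasing distance from Arlen:
Arlen: 0
Garth: 20  (via Arlen)
Kelso: 23  (via Garth)
Ravel: 27  (via Garth)
Eskin: 29  (via Ravel)
Shortest route: Arlen → Garth → Ravel → Eskin = 29 min.

29 min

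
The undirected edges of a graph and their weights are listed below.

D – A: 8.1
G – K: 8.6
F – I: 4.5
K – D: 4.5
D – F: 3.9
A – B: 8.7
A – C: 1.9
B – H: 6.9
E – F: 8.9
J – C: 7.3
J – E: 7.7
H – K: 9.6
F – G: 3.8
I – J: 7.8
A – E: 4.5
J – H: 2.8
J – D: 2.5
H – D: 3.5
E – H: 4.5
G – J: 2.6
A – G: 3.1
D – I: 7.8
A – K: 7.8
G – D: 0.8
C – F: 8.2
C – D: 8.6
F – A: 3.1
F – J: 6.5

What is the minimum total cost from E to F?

Running Dijkstra from E:
E: 0
A: 4.5  (via E)
H: 4.5  (via E)
C: 6.4  (via A)
J: 7.3  (via H)
F: 7.6  (via A)
Shortest route: E–A–F = 7.6.

7.6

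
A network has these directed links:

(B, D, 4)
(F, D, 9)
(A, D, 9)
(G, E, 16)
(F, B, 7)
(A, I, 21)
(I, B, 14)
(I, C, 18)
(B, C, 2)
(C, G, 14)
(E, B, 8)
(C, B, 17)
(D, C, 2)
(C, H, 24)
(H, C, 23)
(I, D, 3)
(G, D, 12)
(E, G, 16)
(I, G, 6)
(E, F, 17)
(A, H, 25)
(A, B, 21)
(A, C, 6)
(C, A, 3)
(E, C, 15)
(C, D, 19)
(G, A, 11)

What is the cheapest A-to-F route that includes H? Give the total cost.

Shortest A→H: A → H = 25
Shortest H→F: H → C → G → E → F = 70
Total via H: 25 + 70 = 95.

95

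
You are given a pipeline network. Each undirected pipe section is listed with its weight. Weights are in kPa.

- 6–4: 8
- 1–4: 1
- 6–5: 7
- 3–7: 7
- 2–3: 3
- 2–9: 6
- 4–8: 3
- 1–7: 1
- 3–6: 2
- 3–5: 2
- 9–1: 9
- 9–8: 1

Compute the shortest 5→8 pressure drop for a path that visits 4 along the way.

14 kPa

Shortest 5→4: 5–3–7–1–4 = 11
Best 4 to 8: 4–8 costing 3
Total via 4: 11 + 3 = 14 kPa.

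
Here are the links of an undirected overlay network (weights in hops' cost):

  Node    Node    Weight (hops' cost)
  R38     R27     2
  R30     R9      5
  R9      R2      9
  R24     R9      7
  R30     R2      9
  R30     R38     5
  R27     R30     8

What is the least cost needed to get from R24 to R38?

17 hops' cost

Compare a few routes:
R24 - R9 - R30 - R38: 7+5+5 = 17
R24 - R9 - R30 - R27 - R38: 7+5+8+2 = 22
Cheapest is R24 - R9 - R30 - R38 at 17 hops' cost.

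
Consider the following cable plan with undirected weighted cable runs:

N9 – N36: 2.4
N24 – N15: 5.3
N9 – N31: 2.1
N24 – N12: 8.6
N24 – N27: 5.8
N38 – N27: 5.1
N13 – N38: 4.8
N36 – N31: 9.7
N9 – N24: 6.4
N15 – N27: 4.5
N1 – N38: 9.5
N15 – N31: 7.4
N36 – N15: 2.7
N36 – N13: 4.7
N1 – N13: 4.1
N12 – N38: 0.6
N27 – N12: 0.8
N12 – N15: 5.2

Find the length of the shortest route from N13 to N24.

Settle nodes by increasing distance from N13:
N13: 0
N1: 4.1  (via N13)
N36: 4.7  (via N13)
N38: 4.8  (via N13)
N12: 5.4  (via N38)
N27: 6.2  (via N12)
N9: 7.1  (via N36)
N15: 7.4  (via N36)
N31: 9.2  (via N9)
N24: 12  (via N27)
Shortest route: N13 → N38 → N12 → N27 → N24 = 12.

12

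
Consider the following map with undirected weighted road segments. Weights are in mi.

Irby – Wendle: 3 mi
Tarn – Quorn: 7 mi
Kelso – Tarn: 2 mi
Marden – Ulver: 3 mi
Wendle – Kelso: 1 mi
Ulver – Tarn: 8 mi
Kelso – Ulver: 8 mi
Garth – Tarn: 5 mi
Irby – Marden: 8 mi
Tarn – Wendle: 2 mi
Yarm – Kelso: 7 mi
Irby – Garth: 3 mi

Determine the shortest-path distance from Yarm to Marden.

Settle nodes by increasing distance from Yarm:
Yarm: 0
Kelso: 7  (via Yarm)
Wendle: 8  (via Kelso)
Tarn: 9  (via Kelso)
Irby: 11  (via Wendle)
Garth: 14  (via Tarn)
Ulver: 15  (via Kelso)
Quorn: 16  (via Tarn)
Marden: 18  (via Ulver)
Shortest route: Yarm–Kelso–Ulver–Marden = 18 mi.

18 mi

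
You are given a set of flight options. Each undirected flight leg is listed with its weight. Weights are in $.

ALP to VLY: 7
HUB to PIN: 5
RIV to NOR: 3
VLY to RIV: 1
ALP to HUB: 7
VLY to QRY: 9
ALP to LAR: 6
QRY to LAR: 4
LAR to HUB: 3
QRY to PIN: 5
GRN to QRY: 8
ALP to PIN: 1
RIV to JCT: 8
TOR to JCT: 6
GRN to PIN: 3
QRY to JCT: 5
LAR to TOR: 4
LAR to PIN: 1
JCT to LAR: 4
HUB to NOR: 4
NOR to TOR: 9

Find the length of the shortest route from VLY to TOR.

Candidate routes:
VLY - RIV - JCT - TOR: 1+8+6 = 15
VLY - RIV - JCT - LAR - TOR: 1+8+4+4 = 17
VLY - RIV - NOR - HUB - LAR - TOR: 1+3+4+3+4 = 15
VLY - RIV - NOR - TOR: 1+3+9 = 13
The minimum is $13 via VLY - RIV - NOR - TOR.

$13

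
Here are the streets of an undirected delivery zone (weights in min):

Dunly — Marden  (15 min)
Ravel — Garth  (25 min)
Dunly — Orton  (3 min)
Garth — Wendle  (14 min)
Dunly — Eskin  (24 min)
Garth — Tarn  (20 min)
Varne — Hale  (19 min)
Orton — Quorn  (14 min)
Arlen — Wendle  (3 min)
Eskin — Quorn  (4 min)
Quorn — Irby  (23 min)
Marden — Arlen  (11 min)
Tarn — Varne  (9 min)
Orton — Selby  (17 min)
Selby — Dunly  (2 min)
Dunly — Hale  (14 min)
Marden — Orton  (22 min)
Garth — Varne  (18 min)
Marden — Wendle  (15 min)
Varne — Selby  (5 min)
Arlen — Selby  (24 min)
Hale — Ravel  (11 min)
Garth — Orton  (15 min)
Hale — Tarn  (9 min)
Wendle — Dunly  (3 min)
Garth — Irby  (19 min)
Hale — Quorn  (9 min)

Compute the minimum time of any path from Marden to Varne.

Settle nodes by increasing distance from Marden:
Marden: 0
Arlen: 11  (via Marden)
Wendle: 14  (via Arlen)
Dunly: 15  (via Marden)
Selby: 17  (via Dunly)
Orton: 18  (via Dunly)
Varne: 22  (via Selby)
Shortest route: Marden–Dunly–Selby–Varne = 22 min.

22 min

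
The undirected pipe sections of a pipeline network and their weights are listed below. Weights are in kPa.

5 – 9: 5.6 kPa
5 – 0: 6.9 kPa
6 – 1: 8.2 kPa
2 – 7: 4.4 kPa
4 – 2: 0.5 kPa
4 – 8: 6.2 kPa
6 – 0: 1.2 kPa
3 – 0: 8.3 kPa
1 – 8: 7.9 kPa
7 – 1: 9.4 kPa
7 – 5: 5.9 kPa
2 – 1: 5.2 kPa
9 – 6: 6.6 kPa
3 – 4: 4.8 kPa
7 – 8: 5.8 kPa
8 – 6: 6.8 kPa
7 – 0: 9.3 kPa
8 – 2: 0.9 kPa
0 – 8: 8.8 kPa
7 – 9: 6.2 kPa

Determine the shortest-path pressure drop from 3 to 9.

15.9 kPa

Shortest distances from 3:
3: 0
4: 4.8  (via 3)
2: 5.3  (via 4)
8: 6.2  (via 2)
0: 8.3  (via 3)
6: 9.5  (via 0)
7: 9.7  (via 2)
1: 10.5  (via 2)
5: 15.2  (via 0)
9: 15.9  (via 7)
Shortest route: 3–4–2–7–9 = 15.9 kPa.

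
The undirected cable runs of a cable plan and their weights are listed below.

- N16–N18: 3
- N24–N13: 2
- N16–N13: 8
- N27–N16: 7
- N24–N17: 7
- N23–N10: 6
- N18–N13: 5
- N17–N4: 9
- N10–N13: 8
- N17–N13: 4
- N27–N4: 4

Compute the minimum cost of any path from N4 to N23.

27

Compare a few routes:
N4–N17–N24–N13–N10–N23: 9+7+2+8+6 = 32
N4–N17–N13–N10–N23: 9+4+8+6 = 27
Cheapest is N4–N17–N13–N10–N23 at 27.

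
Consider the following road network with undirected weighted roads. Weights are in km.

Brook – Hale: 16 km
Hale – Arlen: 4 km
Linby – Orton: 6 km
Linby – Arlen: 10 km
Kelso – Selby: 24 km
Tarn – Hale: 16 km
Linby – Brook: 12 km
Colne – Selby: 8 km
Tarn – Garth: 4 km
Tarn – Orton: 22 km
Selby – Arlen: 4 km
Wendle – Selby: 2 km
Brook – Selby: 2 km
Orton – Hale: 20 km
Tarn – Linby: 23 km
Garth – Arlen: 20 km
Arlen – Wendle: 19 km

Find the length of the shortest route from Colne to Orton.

Enumerating some paths:
Colne–Selby–Arlen–Hale–Orton: 8+4+4+20 = 36
Colne–Selby–Brook–Linby–Orton: 8+2+12+6 = 28
Cheapest is Colne–Selby–Brook–Linby–Orton at 28 km.

28 km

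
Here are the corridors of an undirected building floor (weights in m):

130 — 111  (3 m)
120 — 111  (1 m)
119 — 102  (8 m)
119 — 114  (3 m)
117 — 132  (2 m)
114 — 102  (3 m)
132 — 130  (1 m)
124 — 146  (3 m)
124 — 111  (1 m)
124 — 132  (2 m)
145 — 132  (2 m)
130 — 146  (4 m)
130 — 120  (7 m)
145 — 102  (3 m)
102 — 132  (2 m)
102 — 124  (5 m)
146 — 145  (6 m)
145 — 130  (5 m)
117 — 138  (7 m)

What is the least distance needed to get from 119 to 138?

Compare a few routes:
119 → 114 → 102 → 132 → 117 → 138: 3+3+2+2+7 = 17
119 → 102 → 132 → 117 → 138: 8+2+2+7 = 19
119 → 114 → 102 → 145 → 132 → 117 → 138: 3+3+3+2+2+7 = 20
The minimum is 17 m via 119 → 114 → 102 → 132 → 117 → 138.

17 m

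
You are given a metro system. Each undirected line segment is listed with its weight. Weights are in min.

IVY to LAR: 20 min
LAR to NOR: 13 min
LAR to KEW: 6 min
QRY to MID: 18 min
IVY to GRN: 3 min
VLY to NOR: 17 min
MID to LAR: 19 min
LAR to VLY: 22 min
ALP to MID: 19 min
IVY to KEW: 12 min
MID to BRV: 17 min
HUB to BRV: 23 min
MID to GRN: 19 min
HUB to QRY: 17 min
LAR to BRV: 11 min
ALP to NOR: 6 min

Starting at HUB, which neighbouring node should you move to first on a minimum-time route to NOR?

BRV

Enumerating some paths:
HUB–BRV–LAR–NOR: 23+11+13 = 47
HUB–QRY–MID–ALP–NOR: 17+18+19+6 = 60
The minimum is 47 min via HUB–BRV–LAR–NOR.
So from HUB the first move is to BRV.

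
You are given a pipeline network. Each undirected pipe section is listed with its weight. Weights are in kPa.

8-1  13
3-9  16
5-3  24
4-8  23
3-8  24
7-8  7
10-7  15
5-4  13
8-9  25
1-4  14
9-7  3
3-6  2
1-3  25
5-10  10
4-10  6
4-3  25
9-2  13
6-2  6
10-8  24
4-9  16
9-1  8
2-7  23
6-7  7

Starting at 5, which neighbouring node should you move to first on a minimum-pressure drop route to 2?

3

Enumerating some paths:
5–3–6–2: 24+2+6 = 32
5–10–7–6–2: 10+15+7+6 = 38
The minimum is 32 kPa via 5–3–6–2.
So from 5 the first move is to 3.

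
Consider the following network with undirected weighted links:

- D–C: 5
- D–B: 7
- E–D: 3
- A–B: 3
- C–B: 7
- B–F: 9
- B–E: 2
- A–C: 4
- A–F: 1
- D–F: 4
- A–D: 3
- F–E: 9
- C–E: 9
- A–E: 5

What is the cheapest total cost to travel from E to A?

Settle nodes by increasing distance from E:
E: 0
B: 2  (via E)
D: 3  (via E)
A: 5  (via E)
Shortest route: E → A = 5.

5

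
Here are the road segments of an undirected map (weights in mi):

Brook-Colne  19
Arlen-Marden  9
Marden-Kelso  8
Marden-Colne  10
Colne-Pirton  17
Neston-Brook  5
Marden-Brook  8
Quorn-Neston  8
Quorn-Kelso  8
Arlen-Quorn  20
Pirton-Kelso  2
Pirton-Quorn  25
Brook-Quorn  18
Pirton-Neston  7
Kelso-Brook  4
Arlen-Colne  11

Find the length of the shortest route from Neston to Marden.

Settle nodes by increasing distance from Neston:
Neston: 0
Brook: 5  (via Neston)
Pirton: 7  (via Neston)
Quorn: 8  (via Neston)
Kelso: 9  (via Brook)
Marden: 13  (via Brook)
Shortest route: Neston–Brook–Marden = 13 mi.

13 mi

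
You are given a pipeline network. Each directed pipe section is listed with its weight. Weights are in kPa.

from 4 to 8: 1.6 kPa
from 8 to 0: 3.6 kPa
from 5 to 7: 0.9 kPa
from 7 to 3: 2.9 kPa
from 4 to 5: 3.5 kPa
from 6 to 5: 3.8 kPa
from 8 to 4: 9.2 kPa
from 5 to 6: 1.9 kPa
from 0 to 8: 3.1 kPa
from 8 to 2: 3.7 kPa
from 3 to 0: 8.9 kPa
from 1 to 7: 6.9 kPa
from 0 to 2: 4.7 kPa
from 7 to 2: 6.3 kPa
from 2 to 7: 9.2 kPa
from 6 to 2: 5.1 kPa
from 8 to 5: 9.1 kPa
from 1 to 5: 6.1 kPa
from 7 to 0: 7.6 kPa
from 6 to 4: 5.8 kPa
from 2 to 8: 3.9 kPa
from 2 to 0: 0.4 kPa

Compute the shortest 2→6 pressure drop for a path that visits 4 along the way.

18.1 kPa

Best 2 to 4: 2 → 0 → 8 → 4 costing 12.7
Best 4 to 6: 4 → 5 → 6 costing 5.4
Total via 4: 12.7 + 5.4 = 18.1 kPa.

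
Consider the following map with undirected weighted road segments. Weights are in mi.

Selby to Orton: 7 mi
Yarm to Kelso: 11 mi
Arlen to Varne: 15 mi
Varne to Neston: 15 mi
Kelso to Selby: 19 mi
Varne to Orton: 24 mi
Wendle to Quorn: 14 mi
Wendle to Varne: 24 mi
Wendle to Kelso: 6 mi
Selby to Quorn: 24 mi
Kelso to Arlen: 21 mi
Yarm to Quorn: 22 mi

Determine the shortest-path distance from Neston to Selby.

Compare a few routes:
Neston - Varne - Wendle - Kelso - Selby: 15+24+6+19 = 64
Neston - Varne - Orton - Selby: 15+24+7 = 46
Neston - Varne - Arlen - Kelso - Selby: 15+15+21+19 = 70
The minimum is 46 mi via Neston - Varne - Orton - Selby.

46 mi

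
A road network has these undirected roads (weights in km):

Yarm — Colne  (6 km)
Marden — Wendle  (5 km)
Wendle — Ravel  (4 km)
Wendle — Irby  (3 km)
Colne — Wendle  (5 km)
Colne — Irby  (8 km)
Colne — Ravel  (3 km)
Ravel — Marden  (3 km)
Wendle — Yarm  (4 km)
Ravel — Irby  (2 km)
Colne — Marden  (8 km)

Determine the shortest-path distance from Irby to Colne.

Settle nodes by increasing distance from Irby:
Irby: 0
Ravel: 2  (via Irby)
Wendle: 3  (via Irby)
Colne: 5  (via Ravel)
Shortest route: Irby–Ravel–Colne = 5 km.

5 km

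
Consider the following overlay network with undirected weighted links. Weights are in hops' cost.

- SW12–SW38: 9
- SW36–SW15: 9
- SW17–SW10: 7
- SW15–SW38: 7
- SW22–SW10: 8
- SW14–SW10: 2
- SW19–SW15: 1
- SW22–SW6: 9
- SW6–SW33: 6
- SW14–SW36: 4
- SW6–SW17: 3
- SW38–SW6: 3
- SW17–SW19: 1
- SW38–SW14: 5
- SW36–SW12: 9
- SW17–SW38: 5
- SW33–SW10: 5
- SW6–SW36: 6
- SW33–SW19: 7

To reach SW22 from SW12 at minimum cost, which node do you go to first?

Enumerating some paths:
SW12–SW36–SW14–SW10–SW22: 9+4+2+8 = 23
SW12–SW36–SW6–SW22: 9+6+9 = 24
SW12–SW38–SW6–SW22: 9+3+9 = 21
Cheapest is SW12–SW38–SW6–SW22 at 21 hops' cost.
So from SW12 the first move is to SW38.

SW38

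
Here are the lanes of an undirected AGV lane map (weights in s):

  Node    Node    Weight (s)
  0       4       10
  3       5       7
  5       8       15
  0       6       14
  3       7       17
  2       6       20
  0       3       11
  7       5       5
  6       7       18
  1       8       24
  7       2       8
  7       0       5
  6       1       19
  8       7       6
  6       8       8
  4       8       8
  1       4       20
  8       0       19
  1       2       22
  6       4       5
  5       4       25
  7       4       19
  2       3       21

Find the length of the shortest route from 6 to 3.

Shortest distances from 6:
6: 0
4: 5  (via 6)
8: 8  (via 6)
0: 14  (via 6)
7: 14  (via 8)
1: 19  (via 6)
5: 19  (via 7)
2: 20  (via 6)
3: 25  (via 0)
Shortest route: 6–0–3 = 25 s.

25 s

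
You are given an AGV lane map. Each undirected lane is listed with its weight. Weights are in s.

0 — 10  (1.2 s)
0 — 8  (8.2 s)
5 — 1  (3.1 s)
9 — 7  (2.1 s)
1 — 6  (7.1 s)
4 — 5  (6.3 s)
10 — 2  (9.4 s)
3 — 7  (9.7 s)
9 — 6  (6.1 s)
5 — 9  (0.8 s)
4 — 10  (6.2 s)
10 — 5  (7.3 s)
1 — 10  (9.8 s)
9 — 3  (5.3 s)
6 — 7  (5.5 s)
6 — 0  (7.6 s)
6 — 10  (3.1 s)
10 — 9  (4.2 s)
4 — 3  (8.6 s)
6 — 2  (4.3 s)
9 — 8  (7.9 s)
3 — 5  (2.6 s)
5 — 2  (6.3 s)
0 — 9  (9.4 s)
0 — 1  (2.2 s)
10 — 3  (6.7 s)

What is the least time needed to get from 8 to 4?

15 s

Compare a few routes:
8 - 9 - 10 - 4: 7.9+4.2+6.2 = 18.3
8 - 9 - 5 - 4: 7.9+0.8+6.3 = 15
8 - 0 - 10 - 4: 8.2+1.2+6.2 = 15.6
Cheapest is 8 - 9 - 5 - 4 at 15 s.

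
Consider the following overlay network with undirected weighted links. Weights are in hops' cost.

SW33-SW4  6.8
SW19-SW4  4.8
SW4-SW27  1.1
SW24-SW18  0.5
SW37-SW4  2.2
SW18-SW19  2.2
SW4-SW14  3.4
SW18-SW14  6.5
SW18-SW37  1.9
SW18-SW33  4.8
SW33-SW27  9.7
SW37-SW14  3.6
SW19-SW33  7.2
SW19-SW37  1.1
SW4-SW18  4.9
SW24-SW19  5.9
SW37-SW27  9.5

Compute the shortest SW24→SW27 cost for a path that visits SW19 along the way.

7.1 hops' cost

Best SW24 to SW19: SW24–SW18–SW19 costing 2.7
Shortest SW19→SW27: SW19–SW37–SW4–SW27 = 4.4
Total via SW19: 2.7 + 4.4 = 7.1 hops' cost.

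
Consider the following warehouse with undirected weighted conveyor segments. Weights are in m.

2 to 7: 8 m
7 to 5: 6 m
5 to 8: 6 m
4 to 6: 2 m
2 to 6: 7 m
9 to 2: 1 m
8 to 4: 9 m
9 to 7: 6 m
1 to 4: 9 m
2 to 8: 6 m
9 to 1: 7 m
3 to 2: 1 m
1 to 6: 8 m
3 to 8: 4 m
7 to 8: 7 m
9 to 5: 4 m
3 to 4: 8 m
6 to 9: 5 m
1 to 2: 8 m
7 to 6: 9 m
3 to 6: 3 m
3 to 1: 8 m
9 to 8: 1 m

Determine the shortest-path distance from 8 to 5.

5 m

Enumerating some paths:
8 - 3 - 2 - 9 - 5: 4+1+1+4 = 10
8 - 2 - 9 - 5: 6+1+4 = 11
8 - 5: 6 = 6
8 - 9 - 5: 1+4 = 5
Cheapest is 8 - 9 - 5 at 5 m.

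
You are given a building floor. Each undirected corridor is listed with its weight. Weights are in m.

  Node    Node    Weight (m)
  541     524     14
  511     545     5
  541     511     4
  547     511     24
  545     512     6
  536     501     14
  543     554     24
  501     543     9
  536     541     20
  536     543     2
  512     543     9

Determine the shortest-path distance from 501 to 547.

Enumerating some paths:
501–543–512–545–511–547: 9+9+6+5+24 = 53
501–543–536–541–511–547: 9+2+20+4+24 = 59
Cheapest is 501–543–512–545–511–547 at 53 m.

53 m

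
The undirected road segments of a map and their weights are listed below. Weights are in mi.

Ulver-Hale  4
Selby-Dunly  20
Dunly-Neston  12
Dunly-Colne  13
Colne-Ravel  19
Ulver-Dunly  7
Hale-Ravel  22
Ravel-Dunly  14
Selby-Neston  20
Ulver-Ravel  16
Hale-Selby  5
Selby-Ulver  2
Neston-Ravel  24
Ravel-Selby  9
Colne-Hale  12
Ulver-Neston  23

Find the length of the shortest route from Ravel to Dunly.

Enumerating some paths:
Ravel → Selby → Ulver → Dunly: 9+2+7 = 18
Ravel → Dunly: 14 = 14
Cheapest is Ravel → Dunly at 14 mi.

14 mi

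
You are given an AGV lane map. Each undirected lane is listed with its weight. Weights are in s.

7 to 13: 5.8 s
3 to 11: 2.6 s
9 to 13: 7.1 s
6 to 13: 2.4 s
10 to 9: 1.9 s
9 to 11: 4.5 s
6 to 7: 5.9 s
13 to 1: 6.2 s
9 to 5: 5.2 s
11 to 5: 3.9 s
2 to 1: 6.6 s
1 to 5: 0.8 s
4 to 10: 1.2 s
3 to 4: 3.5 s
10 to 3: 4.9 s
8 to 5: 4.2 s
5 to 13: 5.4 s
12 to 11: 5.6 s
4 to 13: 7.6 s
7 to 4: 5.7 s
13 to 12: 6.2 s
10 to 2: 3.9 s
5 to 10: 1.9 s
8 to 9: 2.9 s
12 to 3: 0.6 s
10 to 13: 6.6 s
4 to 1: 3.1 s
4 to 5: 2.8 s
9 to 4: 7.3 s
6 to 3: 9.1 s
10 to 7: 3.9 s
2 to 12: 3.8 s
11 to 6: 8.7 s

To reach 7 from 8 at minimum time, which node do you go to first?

Enumerating some paths:
8 → 5 → 10 → 7: 4.2+1.9+3.9 = 10
8 → 9 → 10 → 7: 2.9+1.9+3.9 = 8.7
Cheapest is 8 → 9 → 10 → 7 at 8.7 s.
So from 8 the first move is to 9.

9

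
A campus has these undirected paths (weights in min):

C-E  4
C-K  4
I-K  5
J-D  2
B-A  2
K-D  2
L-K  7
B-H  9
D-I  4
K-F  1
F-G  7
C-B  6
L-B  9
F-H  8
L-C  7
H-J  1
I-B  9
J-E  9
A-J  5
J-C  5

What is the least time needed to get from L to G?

15 min

Settle nodes by increasing distance from L:
L: 0
C: 7  (via L)
K: 7  (via L)
F: 8  (via K)
B: 9  (via L)
D: 9  (via K)
A: 11  (via B)
E: 11  (via C)
J: 11  (via D)
H: 12  (via J)
I: 12  (via K)
G: 15  (via F)
Shortest route: L–K–F–G = 15 min.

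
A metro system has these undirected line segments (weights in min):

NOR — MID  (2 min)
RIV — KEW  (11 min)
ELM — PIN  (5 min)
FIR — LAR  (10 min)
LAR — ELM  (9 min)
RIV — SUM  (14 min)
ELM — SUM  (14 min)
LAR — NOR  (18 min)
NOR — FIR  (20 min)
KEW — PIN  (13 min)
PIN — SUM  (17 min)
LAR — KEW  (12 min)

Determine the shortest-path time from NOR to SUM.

Settle nodes by increasing distance from NOR:
NOR: 0
MID: 2  (via NOR)
LAR: 18  (via NOR)
FIR: 20  (via NOR)
ELM: 27  (via LAR)
KEW: 30  (via LAR)
PIN: 32  (via ELM)
SUM: 41  (via ELM)
Shortest route: NOR → LAR → ELM → SUM = 41 min.

41 min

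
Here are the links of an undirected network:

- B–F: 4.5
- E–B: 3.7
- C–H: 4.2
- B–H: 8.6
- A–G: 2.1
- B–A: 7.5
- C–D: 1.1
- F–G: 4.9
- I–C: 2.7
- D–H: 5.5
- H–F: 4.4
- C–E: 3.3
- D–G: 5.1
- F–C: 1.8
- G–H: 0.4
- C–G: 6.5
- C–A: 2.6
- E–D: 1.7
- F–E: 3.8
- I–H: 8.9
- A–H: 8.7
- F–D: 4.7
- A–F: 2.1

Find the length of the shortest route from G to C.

4.6

Shortest distances from G:
G: 0
H: 0.4  (via G)
A: 2.1  (via G)
F: 4.2  (via A)
C: 4.6  (via H)
Shortest route: G–H–C = 4.6.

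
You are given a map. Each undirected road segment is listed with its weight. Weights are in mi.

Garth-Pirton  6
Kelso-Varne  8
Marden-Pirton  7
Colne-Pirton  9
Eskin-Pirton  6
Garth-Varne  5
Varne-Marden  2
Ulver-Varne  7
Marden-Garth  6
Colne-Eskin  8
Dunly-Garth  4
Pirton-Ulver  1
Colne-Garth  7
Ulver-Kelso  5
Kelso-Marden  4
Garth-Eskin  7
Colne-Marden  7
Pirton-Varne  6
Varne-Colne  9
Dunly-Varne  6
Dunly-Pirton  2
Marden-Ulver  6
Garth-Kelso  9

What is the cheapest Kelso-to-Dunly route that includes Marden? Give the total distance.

12 mi

Shortest Kelso→Marden: Kelso → Marden = 4
Best Marden to Dunly: Marden → Varne → Dunly costing 8
Total via Marden: 4 + 8 = 12 mi.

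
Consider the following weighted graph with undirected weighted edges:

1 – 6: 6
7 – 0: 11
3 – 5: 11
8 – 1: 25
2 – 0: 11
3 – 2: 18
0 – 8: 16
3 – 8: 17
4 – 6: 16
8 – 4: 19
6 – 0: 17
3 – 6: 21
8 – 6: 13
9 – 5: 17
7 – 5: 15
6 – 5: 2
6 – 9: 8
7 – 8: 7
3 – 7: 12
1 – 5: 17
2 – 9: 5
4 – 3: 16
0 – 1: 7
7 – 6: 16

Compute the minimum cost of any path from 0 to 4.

Shortest distances from 0:
0: 0
1: 7  (via 0)
2: 11  (via 0)
7: 11  (via 0)
6: 13  (via 1)
5: 15  (via 6)
8: 16  (via 0)
9: 16  (via 2)
3: 23  (via 7)
4: 29  (via 6)
Shortest route: 0 → 1 → 6 → 4 = 29.

29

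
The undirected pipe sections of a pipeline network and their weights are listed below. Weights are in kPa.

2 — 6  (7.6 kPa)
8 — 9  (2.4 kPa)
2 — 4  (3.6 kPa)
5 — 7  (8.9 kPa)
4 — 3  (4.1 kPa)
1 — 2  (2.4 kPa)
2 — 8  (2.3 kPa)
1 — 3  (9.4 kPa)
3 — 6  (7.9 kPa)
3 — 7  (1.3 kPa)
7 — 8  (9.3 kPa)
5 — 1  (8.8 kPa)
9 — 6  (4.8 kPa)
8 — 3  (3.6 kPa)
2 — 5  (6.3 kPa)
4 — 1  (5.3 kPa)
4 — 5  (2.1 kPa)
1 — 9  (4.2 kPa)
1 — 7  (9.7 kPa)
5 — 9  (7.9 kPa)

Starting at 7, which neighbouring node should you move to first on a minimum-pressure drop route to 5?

Enumerating some paths:
7–5: 8.9 = 8.9
7–3–8–2–5: 1.3+3.6+2.3+6.3 = 13.5
7–3–8–2–4–5: 1.3+3.6+2.3+3.6+2.1 = 12.9
7–3–4–5: 1.3+4.1+2.1 = 7.5
Cheapest is 7–3–4–5 at 7.5 kPa.
So from 7 the first move is to 3.

3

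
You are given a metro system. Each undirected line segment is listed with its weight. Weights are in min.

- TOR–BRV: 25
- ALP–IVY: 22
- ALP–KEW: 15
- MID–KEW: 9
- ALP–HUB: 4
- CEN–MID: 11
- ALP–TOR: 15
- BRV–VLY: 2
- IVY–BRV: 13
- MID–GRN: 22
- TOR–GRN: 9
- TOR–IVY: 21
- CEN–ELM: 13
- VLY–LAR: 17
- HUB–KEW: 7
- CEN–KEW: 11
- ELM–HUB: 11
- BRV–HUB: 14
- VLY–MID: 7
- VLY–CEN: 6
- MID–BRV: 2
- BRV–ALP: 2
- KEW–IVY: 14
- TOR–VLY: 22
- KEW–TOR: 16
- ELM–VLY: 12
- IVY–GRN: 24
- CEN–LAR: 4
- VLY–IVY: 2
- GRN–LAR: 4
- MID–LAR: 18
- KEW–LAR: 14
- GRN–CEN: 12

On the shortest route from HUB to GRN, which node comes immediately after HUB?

ALP

Candidate routes:
HUB → KEW → LAR → GRN: 7+14+4 = 25
HUB → KEW → CEN → LAR → GRN: 7+11+4+4 = 26
HUB → ALP → BRV → VLY → CEN → LAR → GRN: 4+2+2+6+4+4 = 22
HUB → ALP → BRV → VLY → CEN → GRN: 4+2+2+6+12 = 26
Cheapest is HUB → ALP → BRV → VLY → CEN → LAR → GRN at 22 min.
So from HUB the first move is to ALP.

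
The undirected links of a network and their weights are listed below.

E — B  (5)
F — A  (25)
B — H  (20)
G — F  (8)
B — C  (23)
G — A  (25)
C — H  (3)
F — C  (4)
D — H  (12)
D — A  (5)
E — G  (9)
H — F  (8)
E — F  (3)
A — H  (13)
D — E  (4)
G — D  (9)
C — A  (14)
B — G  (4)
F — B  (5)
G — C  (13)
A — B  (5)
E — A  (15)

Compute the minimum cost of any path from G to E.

9

Compare a few routes:
G - E: 9 = 9
G - B - F - E: 4+5+3 = 12
G - F - E: 8+3 = 11
Cheapest is G - E at 9.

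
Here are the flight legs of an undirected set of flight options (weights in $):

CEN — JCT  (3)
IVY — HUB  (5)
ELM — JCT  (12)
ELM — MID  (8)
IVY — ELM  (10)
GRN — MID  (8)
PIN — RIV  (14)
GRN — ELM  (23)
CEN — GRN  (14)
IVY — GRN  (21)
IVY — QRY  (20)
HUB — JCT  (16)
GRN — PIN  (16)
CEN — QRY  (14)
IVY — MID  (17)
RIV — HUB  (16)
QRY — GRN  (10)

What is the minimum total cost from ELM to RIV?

Enumerating some paths:
ELM - JCT - HUB - RIV: 12+16+16 = 44
ELM - MID - GRN - PIN - RIV: 8+8+16+14 = 46
ELM - IVY - HUB - RIV: 10+5+16 = 31
ELM - MID - IVY - HUB - RIV: 8+17+5+16 = 46
Cheapest is ELM - IVY - HUB - RIV at $31.

$31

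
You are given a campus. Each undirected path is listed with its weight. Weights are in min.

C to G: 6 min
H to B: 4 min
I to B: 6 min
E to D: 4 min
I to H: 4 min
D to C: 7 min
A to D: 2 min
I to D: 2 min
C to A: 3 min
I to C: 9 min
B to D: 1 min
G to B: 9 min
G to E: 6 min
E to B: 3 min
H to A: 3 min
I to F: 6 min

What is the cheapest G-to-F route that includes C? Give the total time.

19 min

Shortest G→C: G–C = 6
Shortest C→F: C–A–D–I–F = 13
Total via C: 6 + 13 = 19 min.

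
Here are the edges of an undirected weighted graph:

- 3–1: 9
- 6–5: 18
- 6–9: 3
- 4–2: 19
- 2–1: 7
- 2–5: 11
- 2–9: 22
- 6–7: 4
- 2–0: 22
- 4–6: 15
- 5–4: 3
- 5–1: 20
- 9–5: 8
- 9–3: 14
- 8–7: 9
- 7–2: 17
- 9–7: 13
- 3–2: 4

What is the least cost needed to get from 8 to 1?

Running Dijkstra from 8:
8: 0
7: 9  (via 8)
6: 13  (via 7)
9: 16  (via 6)
5: 24  (via 9)
2: 26  (via 7)
4: 27  (via 5)
3: 30  (via 9)
1: 33  (via 2)
Shortest route: 8 → 7 → 2 → 1 = 33.

33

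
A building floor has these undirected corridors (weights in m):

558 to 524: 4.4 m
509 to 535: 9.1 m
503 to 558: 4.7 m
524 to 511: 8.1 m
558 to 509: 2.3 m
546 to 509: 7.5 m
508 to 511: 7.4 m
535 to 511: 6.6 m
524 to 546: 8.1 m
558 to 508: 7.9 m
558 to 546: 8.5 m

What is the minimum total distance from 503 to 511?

17.2 m

Shortest distances from 503:
503: 0
558: 4.7  (via 503)
509: 7  (via 558)
524: 9.1  (via 558)
508: 12.6  (via 558)
546: 13.2  (via 558)
535: 16.1  (via 509)
511: 17.2  (via 524)
Shortest route: 503 → 558 → 524 → 511 = 17.2 m.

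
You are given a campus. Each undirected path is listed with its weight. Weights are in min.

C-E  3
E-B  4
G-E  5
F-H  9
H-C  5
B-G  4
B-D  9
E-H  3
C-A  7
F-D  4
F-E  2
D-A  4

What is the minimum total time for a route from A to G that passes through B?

Best A to B: A → D → B costing 13
Shortest B→G: B → G = 4
Total via B: 13 + 4 = 17 min.

17 min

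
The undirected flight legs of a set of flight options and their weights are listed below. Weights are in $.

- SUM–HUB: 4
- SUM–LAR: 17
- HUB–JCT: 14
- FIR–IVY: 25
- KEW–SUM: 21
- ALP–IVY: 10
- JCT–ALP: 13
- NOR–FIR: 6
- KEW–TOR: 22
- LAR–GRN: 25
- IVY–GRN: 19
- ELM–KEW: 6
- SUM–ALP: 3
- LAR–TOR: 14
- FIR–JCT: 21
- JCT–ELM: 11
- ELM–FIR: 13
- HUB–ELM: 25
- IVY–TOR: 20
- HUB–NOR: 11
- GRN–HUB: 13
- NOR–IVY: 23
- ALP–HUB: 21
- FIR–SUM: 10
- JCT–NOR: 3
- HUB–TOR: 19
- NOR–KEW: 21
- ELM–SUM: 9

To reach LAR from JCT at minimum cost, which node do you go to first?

ALP

Enumerating some paths:
JCT → ALP → SUM → LAR: 13+3+17 = 33
JCT → HUB → SUM → LAR: 14+4+17 = 35
JCT → NOR → FIR → SUM → LAR: 3+6+10+17 = 36
JCT → NOR → HUB → SUM → LAR: 3+11+4+17 = 35
Cheapest is JCT → ALP → SUM → LAR at $33.
So from JCT the first move is to ALP.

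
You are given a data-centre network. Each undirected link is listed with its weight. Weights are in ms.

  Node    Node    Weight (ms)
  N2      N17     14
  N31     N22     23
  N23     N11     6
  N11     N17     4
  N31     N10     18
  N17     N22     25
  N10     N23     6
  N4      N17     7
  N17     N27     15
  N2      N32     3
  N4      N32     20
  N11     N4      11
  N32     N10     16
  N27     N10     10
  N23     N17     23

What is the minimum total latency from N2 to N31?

37 ms

Compare a few routes:
N2 - N17 - N11 - N23 - N10 - N31: 14+4+6+6+18 = 48
N2 - N17 - N27 - N10 - N31: 14+15+10+18 = 57
N2 - N32 - N10 - N31: 3+16+18 = 37
N2 - N17 - N23 - N10 - N31: 14+23+6+18 = 61
Cheapest is N2 - N32 - N10 - N31 at 37 ms.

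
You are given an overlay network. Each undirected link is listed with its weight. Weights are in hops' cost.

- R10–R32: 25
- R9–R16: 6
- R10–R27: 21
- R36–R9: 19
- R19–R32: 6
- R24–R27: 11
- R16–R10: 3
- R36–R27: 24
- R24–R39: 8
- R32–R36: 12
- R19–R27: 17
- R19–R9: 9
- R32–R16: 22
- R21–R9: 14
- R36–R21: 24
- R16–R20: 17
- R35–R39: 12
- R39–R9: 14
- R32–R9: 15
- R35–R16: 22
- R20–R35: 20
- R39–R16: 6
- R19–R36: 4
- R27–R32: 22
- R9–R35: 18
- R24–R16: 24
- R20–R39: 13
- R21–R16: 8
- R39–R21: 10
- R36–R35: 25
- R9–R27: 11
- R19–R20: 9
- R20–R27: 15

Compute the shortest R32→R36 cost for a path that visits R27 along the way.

43 hops' cost

Best R32 to R27: R32 → R27 costing 22
Best R27 to R36: R27 → R19 → R36 costing 21
Total via R27: 22 + 21 = 43 hops' cost.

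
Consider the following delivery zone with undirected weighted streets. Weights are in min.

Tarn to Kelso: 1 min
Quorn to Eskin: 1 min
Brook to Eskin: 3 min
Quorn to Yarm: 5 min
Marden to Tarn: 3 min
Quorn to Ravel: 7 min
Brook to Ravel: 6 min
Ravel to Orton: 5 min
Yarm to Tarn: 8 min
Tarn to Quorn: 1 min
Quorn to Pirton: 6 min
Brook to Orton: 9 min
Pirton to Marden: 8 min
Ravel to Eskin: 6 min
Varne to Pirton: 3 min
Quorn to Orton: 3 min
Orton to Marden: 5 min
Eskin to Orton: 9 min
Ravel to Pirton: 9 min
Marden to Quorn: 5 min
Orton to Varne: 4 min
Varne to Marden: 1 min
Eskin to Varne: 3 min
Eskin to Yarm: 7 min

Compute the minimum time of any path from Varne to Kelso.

5 min

Compare a few routes:
Varne - Marden - Quorn - Tarn - Kelso: 1+5+1+1 = 8
Varne - Orton - Quorn - Tarn - Kelso: 4+3+1+1 = 9
Varne - Eskin - Quorn - Tarn - Kelso: 3+1+1+1 = 6
Varne - Marden - Tarn - Kelso: 1+3+1 = 5
The minimum is 5 min via Varne - Marden - Tarn - Kelso.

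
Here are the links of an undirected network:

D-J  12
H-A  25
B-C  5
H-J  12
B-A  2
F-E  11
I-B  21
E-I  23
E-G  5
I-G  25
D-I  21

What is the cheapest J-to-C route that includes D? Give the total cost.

59

Shortest J→D: J → D = 12
Shortest D→C: D → I → B → C = 47
Total via D: 12 + 47 = 59.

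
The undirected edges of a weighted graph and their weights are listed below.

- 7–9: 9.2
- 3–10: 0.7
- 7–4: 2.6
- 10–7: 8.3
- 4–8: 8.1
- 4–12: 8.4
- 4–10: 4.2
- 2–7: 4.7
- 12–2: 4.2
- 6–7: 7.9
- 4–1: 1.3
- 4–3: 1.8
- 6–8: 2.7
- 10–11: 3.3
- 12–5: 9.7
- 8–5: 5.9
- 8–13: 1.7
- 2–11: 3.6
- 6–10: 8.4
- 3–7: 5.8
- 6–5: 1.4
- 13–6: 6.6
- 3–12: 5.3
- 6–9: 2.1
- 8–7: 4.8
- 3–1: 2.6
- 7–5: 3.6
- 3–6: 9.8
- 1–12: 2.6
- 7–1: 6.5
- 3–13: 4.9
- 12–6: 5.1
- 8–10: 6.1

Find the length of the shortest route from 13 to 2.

Running Dijkstra from 13:
13: 0
8: 1.7  (via 13)
6: 4.4  (via 8)
3: 4.9  (via 13)
10: 5.6  (via 3)
5: 5.8  (via 6)
7: 6.5  (via 8)
9: 6.5  (via 6)
4: 6.7  (via 3)
1: 7.5  (via 3)
11: 8.9  (via 10)
12: 9.5  (via 6)
2: 11.2  (via 7)
Shortest route: 13–8–7–2 = 11.2.

11.2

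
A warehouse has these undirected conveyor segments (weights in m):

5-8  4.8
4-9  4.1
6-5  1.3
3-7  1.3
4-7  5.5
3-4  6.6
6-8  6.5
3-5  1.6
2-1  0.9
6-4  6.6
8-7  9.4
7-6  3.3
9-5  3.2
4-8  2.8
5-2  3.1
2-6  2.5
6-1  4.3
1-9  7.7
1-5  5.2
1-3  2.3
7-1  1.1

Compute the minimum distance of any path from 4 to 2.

Compare a few routes:
4 → 6 → 2: 6.6+2.5 = 9.1
4 → 7 → 1 → 2: 5.5+1.1+0.9 = 7.5
Cheapest is 4 → 7 → 1 → 2 at 7.5 m.

7.5 m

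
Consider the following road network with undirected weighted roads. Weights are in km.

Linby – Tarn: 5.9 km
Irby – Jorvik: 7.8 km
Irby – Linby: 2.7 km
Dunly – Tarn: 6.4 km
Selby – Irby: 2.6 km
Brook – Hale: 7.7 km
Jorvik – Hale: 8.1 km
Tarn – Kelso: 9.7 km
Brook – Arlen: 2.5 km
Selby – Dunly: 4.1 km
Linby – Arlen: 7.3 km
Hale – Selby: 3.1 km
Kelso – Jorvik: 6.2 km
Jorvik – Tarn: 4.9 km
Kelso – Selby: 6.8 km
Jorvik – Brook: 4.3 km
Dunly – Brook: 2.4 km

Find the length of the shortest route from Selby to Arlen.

Settle nodes by increasing distance from Selby:
Selby: 0
Irby: 2.6  (via Selby)
Hale: 3.1  (via Selby)
Dunly: 4.1  (via Selby)
Linby: 5.3  (via Irby)
Brook: 6.5  (via Dunly)
Kelso: 6.8  (via Selby)
Arlen: 9  (via Brook)
Shortest route: Selby–Dunly–Brook–Arlen = 9 km.

9 km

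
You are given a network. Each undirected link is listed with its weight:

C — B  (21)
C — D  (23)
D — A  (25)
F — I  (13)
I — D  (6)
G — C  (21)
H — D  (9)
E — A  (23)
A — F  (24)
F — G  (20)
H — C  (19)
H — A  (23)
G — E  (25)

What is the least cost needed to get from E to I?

54

Compare a few routes:
E - G - F - I: 25+20+13 = 58
E - A - D - I: 23+25+6 = 54
Cheapest is E - A - D - I at 54.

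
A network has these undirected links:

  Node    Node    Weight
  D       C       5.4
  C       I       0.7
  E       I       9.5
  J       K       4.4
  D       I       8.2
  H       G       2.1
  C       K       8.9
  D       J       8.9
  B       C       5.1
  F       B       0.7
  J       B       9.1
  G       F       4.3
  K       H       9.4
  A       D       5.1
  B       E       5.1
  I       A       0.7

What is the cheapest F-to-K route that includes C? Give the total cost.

Best F to C: F–B–C costing 5.8
Shortest C→K: C–K = 8.9
Total via C: 5.8 + 8.9 = 14.7.

14.7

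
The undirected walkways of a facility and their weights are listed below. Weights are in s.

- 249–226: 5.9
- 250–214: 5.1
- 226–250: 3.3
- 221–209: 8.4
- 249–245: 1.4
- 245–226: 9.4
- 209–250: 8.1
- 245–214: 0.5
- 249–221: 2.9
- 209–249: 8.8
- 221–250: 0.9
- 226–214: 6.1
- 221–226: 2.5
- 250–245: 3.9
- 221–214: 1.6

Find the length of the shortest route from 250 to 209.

Enumerating some paths:
250 → 209: 8.1 = 8.1
250 → 221 → 209: 0.9+8.4 = 9.3
Cheapest is 250 → 209 at 8.1 s.

8.1 s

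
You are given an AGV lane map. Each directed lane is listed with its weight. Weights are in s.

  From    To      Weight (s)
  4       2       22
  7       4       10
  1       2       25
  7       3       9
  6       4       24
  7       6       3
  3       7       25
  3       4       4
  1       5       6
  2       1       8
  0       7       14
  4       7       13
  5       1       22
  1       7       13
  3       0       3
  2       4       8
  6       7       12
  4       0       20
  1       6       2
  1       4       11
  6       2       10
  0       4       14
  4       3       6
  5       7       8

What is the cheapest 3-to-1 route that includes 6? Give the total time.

Shortest 3→6: 3–0–7–6 = 20
Shortest 6→1: 6–2–1 = 18
Total via 6: 20 + 18 = 38 s.

38 s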